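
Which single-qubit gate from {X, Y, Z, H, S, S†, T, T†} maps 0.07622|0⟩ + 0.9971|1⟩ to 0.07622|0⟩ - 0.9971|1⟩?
Z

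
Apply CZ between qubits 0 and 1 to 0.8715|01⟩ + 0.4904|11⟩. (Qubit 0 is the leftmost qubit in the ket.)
0.8715|01⟩ - 0.4904|11⟩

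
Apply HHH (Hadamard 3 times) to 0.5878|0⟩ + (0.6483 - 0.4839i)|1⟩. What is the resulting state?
(0.8741 - 0.3422i)|0⟩ + (-0.04278 + 0.3422i)|1⟩

H² = I, so H^3 = H: a single Hadamard. With (a, b) = (0.5878, (0.6483 - 0.4839i)), H gives ((a + b)/√2, (a − b)/√2) = ((0.8741 - 0.3422i), (-0.04278 + 0.3422i)).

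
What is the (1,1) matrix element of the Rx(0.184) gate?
0.9958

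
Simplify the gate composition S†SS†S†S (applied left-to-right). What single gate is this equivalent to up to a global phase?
S†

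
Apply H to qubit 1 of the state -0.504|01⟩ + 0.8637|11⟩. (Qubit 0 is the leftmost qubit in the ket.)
-0.3564|00⟩ + 0.3564|01⟩ + 0.6107|10⟩ - 0.6107|11⟩

H on qubit 1 mixes each pair of kets that differ only in qubit 1: amplitudes (a, b) of (|…0…⟩, |…1…⟩) become ((a + b)/√2, (a − b)/√2). Kets absent from the input have amplitude 0.
(|00⟩, |01⟩): (a, b) = (0, -0.504) → (-0.3564, 0.3564)
(|10⟩, |11⟩): (a, b) = (0, 0.8637) → (0.6107, -0.6107)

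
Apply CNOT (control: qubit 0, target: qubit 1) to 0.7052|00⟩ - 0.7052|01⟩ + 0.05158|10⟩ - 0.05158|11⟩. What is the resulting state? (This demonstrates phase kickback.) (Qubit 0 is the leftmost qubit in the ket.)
0.7052|00⟩ - 0.7052|01⟩ - 0.05158|10⟩ + 0.05158|11⟩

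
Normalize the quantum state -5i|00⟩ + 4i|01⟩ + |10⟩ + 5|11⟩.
-0.6108i|00⟩ + 0.4887i|01⟩ + 0.1222|10⟩ + 0.6108|11⟩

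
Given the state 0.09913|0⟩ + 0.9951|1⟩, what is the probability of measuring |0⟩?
0.009827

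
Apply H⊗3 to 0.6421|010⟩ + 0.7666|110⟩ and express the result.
0.4981|000⟩ + 0.4981|001⟩ - 0.4981|010⟩ - 0.4981|011⟩ - 0.04402|100⟩ - 0.04402|101⟩ + 0.04402|110⟩ + 0.04402|111⟩

H⊗3 gives amp(|y⟩) = (1/2√2) Σ_x (−1)^(x·y) amp(|x⟩), where x·y is the number of positions in which both x and y have a 1.
|000⟩: (0.6421 + 0.7666)/(2√2) = 0.4981
|001⟩: (0.6421 + 0.7666)/(2√2) = 0.4981
|010⟩: (-0.6421 - 0.7666)/(2√2) = -0.4981
|011⟩: (-0.6421 - 0.7666)/(2√2) = -0.4981
|100⟩: (0.6421 - 0.7666)/(2√2) = -0.04402
|101⟩: (0.6421 - 0.7666)/(2√2) = -0.04402
|110⟩: (-0.6421 + 0.7666)/(2√2) = 0.04402
|111⟩: (-0.6421 + 0.7666)/(2√2) = 0.04402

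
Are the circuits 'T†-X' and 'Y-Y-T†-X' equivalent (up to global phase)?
Yes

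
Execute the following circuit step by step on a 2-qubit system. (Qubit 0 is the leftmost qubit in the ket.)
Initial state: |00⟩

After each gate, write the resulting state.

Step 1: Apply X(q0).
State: |10⟩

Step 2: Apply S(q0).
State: i|10⟩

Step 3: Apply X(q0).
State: i|00⟩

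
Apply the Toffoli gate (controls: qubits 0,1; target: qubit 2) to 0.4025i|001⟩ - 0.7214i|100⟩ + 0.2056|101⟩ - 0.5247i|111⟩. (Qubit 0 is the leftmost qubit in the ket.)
0.4025i|001⟩ - 0.7214i|100⟩ + 0.2056|101⟩ - 0.5247i|110⟩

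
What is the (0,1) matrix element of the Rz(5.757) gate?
0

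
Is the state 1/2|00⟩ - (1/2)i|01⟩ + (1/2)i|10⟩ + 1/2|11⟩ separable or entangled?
Separable

Writing the state as a|00⟩ + b|01⟩ + c|10⟩ + d|11⟩, it is a product state iff ad − bc = 0.
Here (a, b, c, d) = (1/2, -(1/2)i, (1/2)i, 1/2): ad − bc = (1/2)(1/2) − (-(1/2)i)((1/2)i) = 0, so the state is separable.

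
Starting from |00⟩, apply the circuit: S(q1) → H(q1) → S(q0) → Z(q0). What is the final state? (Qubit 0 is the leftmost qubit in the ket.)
1/√2|00⟩ + 1/√2|01⟩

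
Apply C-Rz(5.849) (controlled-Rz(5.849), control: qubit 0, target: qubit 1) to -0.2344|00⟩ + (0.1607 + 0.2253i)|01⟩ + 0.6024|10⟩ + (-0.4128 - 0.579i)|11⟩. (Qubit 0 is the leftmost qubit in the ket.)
-0.2344|00⟩ + (0.1607 + 0.2253i)|01⟩ + (-0.5883 - 0.1298i)|10⟩ + (0.5278 + 0.4765i)|11⟩

C-Rz(5.849) leaves the control-|0⟩ kets |00⟩, |01⟩ unchanged and applies Rz(5.849) to qubit 1 on the control-|1⟩ pair (|10⟩, |11⟩).
Rz(5.849) = [[e^(−iθ/2), 0], [0, e^(iθ/2)]] with e^(±iθ/2) = cos(θ/2) ± i·sin(θ/2); θ = 5.849, cos(θ/2) ≈ -0.976528, sin(θ/2) ≈ 0.215391.
With a = amp(|10⟩) = 0.6024 and b = amp(|11⟩) = (-0.4128 - 0.579i):
new amp(|10⟩) = (-0.976528 - 0.215391i)·a = (-0.5883 - 0.1298i)
new amp(|11⟩) = (-0.976528 + 0.215391i)·b = (0.5278 + 0.4765i)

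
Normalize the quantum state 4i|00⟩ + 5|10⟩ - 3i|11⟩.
0.5657i|00⟩ + 1/√2|10⟩ - 0.4243i|11⟩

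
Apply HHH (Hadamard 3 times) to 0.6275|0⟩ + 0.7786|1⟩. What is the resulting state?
0.9943|0⟩ - 0.1068|1⟩

H² = I, so H^3 = H: a single Hadamard. With (a, b) = (0.6275, 0.7786), H gives ((a + b)/√2, (a − b)/√2) = (0.9943, -0.1068).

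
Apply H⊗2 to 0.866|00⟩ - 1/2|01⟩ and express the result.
0.183|00⟩ + 0.683|01⟩ + 0.183|10⟩ + 0.683|11⟩

H⊗2 gives amp(|y⟩) = (1/2) Σ_x (−1)^(x·y) amp(|x⟩), where x·y is the number of positions in which both x and y have a 1.
|00⟩: (0.866 - 1/2)/2 = 0.183
|01⟩: (0.866 + 1/2)/2 = 0.683
|10⟩: (0.866 - 1/2)/2 = 0.183
|11⟩: (0.866 + 1/2)/2 = 0.683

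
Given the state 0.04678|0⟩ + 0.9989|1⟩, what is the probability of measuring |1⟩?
0.9978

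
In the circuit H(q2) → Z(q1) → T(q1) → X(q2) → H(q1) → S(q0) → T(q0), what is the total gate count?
7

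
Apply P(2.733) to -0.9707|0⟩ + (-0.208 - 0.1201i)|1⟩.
-0.9707|0⟩ + (0.2386 + 0.02757i)|1⟩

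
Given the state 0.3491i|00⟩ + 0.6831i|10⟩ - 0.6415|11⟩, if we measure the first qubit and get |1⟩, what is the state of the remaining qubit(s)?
0.729i|0⟩ - 0.6846|1⟩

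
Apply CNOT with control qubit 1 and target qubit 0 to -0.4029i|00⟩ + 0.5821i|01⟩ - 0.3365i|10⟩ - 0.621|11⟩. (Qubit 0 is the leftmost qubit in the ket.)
-0.4029i|00⟩ - 0.621|01⟩ - 0.3365i|10⟩ + 0.5821i|11⟩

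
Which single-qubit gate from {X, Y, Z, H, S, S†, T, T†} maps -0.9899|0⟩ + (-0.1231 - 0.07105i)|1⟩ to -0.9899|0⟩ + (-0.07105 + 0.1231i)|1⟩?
S†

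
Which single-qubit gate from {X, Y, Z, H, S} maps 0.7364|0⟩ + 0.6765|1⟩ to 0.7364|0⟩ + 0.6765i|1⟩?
S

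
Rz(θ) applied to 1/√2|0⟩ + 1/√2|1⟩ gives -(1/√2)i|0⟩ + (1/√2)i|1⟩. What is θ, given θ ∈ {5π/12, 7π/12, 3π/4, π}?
π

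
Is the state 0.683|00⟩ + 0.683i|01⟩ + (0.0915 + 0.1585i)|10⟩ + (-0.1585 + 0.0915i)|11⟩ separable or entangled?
Separable

Writing the state as a|00⟩ + b|01⟩ + c|10⟩ + d|11⟩, it is a product state iff ad − bc = 0.
Here (a, b, c, d) = (0.683, 0.683i, (0.0915 + 0.1585i), (-0.1585 + 0.0915i)): ad − bc = (0.683)(-0.1585 + 0.0915i) − (0.683i)(0.0915 + 0.1585i) = 0, so the state is separable.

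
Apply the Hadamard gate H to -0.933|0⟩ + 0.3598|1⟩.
-0.4053|0⟩ - 0.9141|1⟩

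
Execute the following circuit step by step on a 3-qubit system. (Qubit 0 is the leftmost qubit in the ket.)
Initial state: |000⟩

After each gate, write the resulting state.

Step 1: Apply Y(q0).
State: i|100⟩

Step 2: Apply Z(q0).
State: -i|100⟩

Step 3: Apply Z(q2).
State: -i|100⟩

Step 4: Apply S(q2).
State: -i|100⟩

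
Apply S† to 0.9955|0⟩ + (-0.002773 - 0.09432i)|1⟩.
0.9955|0⟩ + (-0.09432 + 0.002773i)|1⟩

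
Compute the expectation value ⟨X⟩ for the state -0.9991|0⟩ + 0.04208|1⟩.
-0.08408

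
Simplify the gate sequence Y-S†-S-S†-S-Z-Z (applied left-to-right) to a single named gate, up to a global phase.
Y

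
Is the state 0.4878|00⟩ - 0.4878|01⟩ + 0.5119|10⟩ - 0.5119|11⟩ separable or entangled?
Separable

Writing the state as a|00⟩ + b|01⟩ + c|10⟩ + d|11⟩, it is a product state iff ad − bc = 0.
Here (a, b, c, d) = (0.4878, -0.4878, 0.5119, -0.5119): ad − bc = (0.4878)(-0.5119) − (-0.4878)(0.5119) = 0, so the state is separable.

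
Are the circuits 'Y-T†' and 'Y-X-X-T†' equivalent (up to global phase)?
Yes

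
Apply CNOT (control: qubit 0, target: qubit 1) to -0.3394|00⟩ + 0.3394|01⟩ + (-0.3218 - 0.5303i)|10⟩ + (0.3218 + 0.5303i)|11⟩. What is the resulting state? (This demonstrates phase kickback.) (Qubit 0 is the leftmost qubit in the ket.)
-0.3394|00⟩ + 0.3394|01⟩ + (0.3218 + 0.5303i)|10⟩ + (-0.3218 - 0.5303i)|11⟩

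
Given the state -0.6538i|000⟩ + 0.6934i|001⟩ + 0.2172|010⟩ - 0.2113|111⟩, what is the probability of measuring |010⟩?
0.04718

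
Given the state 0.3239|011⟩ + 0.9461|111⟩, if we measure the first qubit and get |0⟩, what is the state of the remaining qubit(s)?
|11⟩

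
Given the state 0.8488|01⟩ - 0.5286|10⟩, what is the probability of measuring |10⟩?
0.2794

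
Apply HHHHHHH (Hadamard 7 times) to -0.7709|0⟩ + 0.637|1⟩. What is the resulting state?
-0.09468|0⟩ - 0.9955|1⟩

H² = I, so H^7 = H: a single Hadamard. With (a, b) = (-0.7709, 0.637), H gives ((a + b)/√2, (a − b)/√2) = (-0.09468, -0.9955).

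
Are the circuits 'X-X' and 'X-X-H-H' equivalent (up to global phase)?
Yes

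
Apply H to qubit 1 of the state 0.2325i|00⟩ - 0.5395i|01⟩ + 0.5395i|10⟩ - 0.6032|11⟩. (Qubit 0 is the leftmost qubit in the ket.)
-0.2171i|00⟩ + 0.5459i|01⟩ + (-0.4265 + 0.3815i)|10⟩ + (0.4265 + 0.3815i)|11⟩

H on qubit 1 mixes each pair of kets that differ only in qubit 1: amplitudes (a, b) of (|…0…⟩, |…1…⟩) become ((a + b)/√2, (a − b)/√2). Kets absent from the input have amplitude 0.
(|00⟩, |01⟩): (a, b) = (0.2325i, -0.5395i) → (-0.2171i, 0.5459i)
(|10⟩, |11⟩): (a, b) = (0.5395i, -0.6032) → ((-0.4265 + 0.3815i), (0.4265 + 0.3815i))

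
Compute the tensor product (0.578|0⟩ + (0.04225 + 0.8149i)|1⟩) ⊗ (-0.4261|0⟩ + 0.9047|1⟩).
-0.2463|00⟩ + 0.5229|01⟩ + (-0.018 - 0.3472i)|10⟩ + (0.03822 + 0.7372i)|11⟩

amp(|b₁b₂…⟩) = product of the factor amplitudes for bits b₁, b₂, …; only kets whose every factor amplitude is nonzero survive.
|00⟩: (0.578)(-0.4261) = -0.2463
|01⟩: (0.578)(0.9047) = 0.5229
|10⟩: (0.04225 + 0.8149i)(-0.4261) = (-0.018 - 0.3472i)
|11⟩: (0.04225 + 0.8149i)(0.9047) = (0.03822 + 0.7372i)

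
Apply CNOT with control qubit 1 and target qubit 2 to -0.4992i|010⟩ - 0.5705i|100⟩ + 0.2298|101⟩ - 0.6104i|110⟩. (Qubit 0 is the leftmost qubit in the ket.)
-0.4992i|011⟩ - 0.5705i|100⟩ + 0.2298|101⟩ - 0.6104i|111⟩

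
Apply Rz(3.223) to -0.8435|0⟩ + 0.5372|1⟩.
(0.03432 + 0.8428i)|0⟩ + (-0.02186 + 0.5368i)|1⟩

Rz(3.223) = [[e^(−iθ/2), 0], [0, e^(iθ/2)]] with e^(±iθ/2) = cos(θ/2) ± i·sin(θ/2); θ = 3.223, cos(θ/2) ≈ -0.0406924, sin(θ/2) ≈ 0.999172.
With a = amp(|0⟩) = -0.8435 and b = amp(|1⟩) = 0.5372:
new amp(|0⟩) = (-0.0406924 - 0.999172i)·a = (0.03432 + 0.8428i)
new amp(|1⟩) = (-0.0406924 + 0.999172i)·b = (-0.02186 + 0.5368i)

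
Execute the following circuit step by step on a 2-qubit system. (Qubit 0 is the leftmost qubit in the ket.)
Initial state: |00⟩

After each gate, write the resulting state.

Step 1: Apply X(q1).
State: |01⟩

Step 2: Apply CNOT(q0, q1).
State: |01⟩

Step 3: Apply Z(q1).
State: -|01⟩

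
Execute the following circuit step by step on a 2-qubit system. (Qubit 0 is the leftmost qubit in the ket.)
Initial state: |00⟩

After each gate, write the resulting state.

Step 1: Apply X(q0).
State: |10⟩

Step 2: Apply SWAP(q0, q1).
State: |01⟩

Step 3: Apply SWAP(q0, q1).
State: |10⟩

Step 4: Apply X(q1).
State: |11⟩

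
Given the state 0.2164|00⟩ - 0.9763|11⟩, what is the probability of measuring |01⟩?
0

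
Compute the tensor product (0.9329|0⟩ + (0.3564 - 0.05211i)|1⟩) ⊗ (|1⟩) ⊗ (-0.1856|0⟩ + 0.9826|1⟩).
-0.1731|010⟩ + 0.9167|011⟩ + (-0.06615 + 0.009672i)|110⟩ + (0.3502 - 0.0512i)|111⟩

amp(|b₁b₂…⟩) = product of the factor amplitudes for bits b₁, b₂, …; only kets whose every factor amplitude is nonzero survive.
|010⟩: (0.9329)(1)(-0.1856) = -0.1731
|011⟩: (0.9329)(1)(0.9826) = 0.9167
|110⟩: (0.3564 - 0.05211i)(1)(-0.1856) = (-0.06615 + 0.009672i)
|111⟩: (0.3564 - 0.05211i)(1)(0.9826) = (0.3502 - 0.0512i)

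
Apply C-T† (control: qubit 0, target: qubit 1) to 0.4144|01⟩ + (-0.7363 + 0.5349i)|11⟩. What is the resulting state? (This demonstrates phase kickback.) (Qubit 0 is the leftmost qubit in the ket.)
0.4144|01⟩ + (-0.1424 + 0.8989i)|11⟩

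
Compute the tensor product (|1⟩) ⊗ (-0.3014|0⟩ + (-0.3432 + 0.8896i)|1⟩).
-0.3014|10⟩ + (-0.3432 + 0.8896i)|11⟩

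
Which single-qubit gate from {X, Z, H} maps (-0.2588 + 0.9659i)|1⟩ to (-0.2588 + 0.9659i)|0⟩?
X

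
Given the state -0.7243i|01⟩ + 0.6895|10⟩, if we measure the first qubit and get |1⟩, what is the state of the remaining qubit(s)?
|0⟩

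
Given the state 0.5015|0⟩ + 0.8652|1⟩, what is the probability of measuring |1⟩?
0.7486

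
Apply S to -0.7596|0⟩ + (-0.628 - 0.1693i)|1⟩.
-0.7596|0⟩ + (0.1693 - 0.628i)|1⟩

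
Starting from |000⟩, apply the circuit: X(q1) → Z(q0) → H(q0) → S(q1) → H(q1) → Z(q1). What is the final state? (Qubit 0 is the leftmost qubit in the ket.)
(1/2)i|000⟩ + (1/2)i|010⟩ + (1/2)i|100⟩ + (1/2)i|110⟩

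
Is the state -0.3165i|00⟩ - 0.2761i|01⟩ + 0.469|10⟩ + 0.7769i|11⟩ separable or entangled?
Entangled

Writing the state as a|00⟩ + b|01⟩ + c|10⟩ + d|11⟩, it is a product state iff ad − bc = 0.
Here (a, b, c, d) = (-0.3165i, -0.2761i, 0.469, 0.7769i): ad − bc = (-0.3165i)(0.7769i) − (-0.2761i)(0.469) = (0.2459 + 0.1295i) ≠ 0, so the state is entangled.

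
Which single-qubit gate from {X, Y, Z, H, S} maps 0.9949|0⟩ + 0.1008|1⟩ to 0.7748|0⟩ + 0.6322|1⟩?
H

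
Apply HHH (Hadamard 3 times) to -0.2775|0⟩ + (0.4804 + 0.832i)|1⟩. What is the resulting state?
(0.1435 + 0.5883i)|0⟩ + (-0.5359 - 0.5883i)|1⟩

H² = I, so H^3 = H: a single Hadamard. With (a, b) = (-0.2775, (0.4804 + 0.832i)), H gives ((a + b)/√2, (a − b)/√2) = ((0.1435 + 0.5883i), (-0.5359 - 0.5883i)).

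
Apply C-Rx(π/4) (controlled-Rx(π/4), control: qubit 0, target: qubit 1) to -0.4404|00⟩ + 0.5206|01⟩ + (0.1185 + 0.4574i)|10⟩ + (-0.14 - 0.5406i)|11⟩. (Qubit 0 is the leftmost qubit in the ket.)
-0.4404|00⟩ + 0.5206|01⟩ + (-0.0974 + 0.4762i)|10⟩ + (0.0457 - 0.5448i)|11⟩

C-Rx(π/4) leaves the control-|0⟩ kets |00⟩, |01⟩ unchanged and applies Rx(π/4) to qubit 1 on the control-|1⟩ pair (|10⟩, |11⟩).
Rx(π/4) = [[cos(θ/2), −i·sin(θ/2)], [−i·sin(θ/2), cos(θ/2)]]; θ = π/4, cos(θ/2) ≈ 0.92388, sin(θ/2) ≈ 0.382683.
With a = amp(|10⟩) = (0.1185 + 0.4574i) and b = amp(|11⟩) = (-0.14 - 0.5406i):
new amp(|10⟩) = (0.92388)·a + (-0.382683i)·b = (-0.0974 + 0.4762i)
new amp(|11⟩) = (-0.382683i)·a + (0.92388)·b = (0.0457 - 0.5448i)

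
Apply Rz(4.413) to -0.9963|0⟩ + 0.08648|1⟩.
(0.5915 + 0.8017i)|0⟩ + (-0.05135 + 0.06959i)|1⟩

Rz(4.413) = [[e^(−iθ/2), 0], [0, e^(iθ/2)]] with e^(±iθ/2) = cos(θ/2) ± i·sin(θ/2); θ = 4.413, cos(θ/2) ≈ -0.593744, sin(θ/2) ≈ 0.804654.
With a = amp(|0⟩) = -0.9963 and b = amp(|1⟩) = 0.08648:
new amp(|0⟩) = (-0.593744 - 0.804654i)·a = (0.5915 + 0.8017i)
new amp(|1⟩) = (-0.593744 + 0.804654i)·b = (-0.05135 + 0.06959i)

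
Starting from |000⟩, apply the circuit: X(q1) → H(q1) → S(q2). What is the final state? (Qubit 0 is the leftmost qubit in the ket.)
1/√2|000⟩ - 1/√2|010⟩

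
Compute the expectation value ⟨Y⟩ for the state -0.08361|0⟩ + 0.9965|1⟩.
0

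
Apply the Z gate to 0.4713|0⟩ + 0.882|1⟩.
0.4713|0⟩ - 0.882|1⟩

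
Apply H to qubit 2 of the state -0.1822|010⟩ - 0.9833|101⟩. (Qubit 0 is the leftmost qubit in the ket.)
-0.1288|010⟩ - 0.1288|011⟩ - 0.6953|100⟩ + 0.6953|101⟩

H on qubit 2 mixes each pair of kets that differ only in qubit 2: amplitudes (a, b) of (|…0…⟩, |…1…⟩) become ((a + b)/√2, (a − b)/√2). Kets absent from the input have amplitude 0.
(|010⟩, |011⟩): (a, b) = (-0.1822, 0) → (-0.1288, -0.1288)
(|100⟩, |101⟩): (a, b) = (0, -0.9833) → (-0.6953, 0.6953)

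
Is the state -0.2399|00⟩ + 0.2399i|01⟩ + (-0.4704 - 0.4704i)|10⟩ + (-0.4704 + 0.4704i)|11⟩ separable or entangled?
Separable

Writing the state as a|00⟩ + b|01⟩ + c|10⟩ + d|11⟩, it is a product state iff ad − bc = 0.
Here (a, b, c, d) = (-0.2399, 0.2399i, (-0.4704 - 0.4704i), (-0.4704 + 0.4704i)): ad − bc = (-0.2399)(-0.4704 + 0.4704i) − (0.2399i)(-0.4704 - 0.4704i) = 0, so the state is separable.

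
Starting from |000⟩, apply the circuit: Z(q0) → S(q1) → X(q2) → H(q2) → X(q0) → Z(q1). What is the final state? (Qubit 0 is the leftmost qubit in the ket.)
1/√2|100⟩ - 1/√2|101⟩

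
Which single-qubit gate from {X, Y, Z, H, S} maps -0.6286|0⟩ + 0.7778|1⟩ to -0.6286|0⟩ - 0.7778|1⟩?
Z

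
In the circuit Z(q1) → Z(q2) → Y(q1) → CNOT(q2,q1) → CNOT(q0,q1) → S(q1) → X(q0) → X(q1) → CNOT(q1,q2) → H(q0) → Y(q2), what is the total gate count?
11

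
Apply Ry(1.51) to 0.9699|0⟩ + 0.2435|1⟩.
0.5395|0⟩ + 0.842|1⟩

Ry(1.51) = [[cos(θ/2), −sin(θ/2)], [sin(θ/2), cos(θ/2)]]; θ = 1.51, cos(θ/2) ≈ 0.728272, sin(θ/2) ≈ 0.685289.
With a = amp(|0⟩) = 0.9699 and b = amp(|1⟩) = 0.2435:
new amp(|0⟩) = (0.728272)·a + (-0.685289)·b = 0.5395
new amp(|1⟩) = (0.685289)·a + (0.728272)·b = 0.842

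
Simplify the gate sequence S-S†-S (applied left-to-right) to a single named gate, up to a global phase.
S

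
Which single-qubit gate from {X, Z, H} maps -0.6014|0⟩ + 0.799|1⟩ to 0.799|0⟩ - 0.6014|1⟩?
X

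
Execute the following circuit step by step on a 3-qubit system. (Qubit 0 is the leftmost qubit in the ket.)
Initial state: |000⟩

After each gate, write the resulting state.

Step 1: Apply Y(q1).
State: i|010⟩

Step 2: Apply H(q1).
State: (1/√2)i|000⟩ - (1/√2)i|010⟩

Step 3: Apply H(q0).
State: (1/2)i|000⟩ - (1/2)i|010⟩ + (1/2)i|100⟩ - (1/2)i|110⟩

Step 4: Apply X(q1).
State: -(1/2)i|000⟩ + (1/2)i|010⟩ - (1/2)i|100⟩ + (1/2)i|110⟩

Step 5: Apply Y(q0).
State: -1/2|000⟩ + 1/2|010⟩ + 1/2|100⟩ - 1/2|110⟩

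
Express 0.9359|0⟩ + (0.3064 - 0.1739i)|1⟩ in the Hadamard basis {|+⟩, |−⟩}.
(0.8784 - 0.123i)|+⟩ + (0.4451 + 0.123i)|−⟩

With |ψ⟩ = α|0⟩ + β|1⟩, the Hadamard-basis coefficients are ⟨+|ψ⟩ = (α + β)/√2 and ⟨−|ψ⟩ = (α − β)/√2.
Here α = 0.9359, β = (0.3064 - 0.1739i): (α + β)/√2 = (0.8784 - 0.123i), (α − β)/√2 = (0.4451 + 0.123i).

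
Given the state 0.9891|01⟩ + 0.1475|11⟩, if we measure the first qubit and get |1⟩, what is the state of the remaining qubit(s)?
|1⟩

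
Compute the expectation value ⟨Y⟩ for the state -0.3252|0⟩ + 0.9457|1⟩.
0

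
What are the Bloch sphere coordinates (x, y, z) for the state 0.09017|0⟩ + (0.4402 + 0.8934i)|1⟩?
(0.07939, 0.1611, -0.9838)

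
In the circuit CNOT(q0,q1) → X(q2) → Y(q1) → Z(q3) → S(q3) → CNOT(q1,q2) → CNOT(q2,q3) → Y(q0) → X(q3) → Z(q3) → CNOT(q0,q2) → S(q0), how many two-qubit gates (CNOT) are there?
4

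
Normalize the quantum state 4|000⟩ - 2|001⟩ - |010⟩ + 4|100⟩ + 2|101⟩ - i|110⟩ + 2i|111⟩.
0.5898|000⟩ - 0.2949|001⟩ - 0.1474|010⟩ + 0.5898|100⟩ + 0.2949|101⟩ - 0.1474i|110⟩ + 0.2949i|111⟩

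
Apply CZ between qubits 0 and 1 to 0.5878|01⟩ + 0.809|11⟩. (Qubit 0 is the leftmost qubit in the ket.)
0.5878|01⟩ - 0.809|11⟩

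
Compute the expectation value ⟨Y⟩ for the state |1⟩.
0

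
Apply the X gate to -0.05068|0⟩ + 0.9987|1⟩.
0.9987|0⟩ - 0.05068|1⟩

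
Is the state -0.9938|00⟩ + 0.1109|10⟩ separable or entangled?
Separable

Writing the state as a|00⟩ + b|01⟩ + c|10⟩ + d|11⟩, it is a product state iff ad − bc = 0.
Here (a, b, c, d) = (-0.9938, 0, 0.1109, 0): ad − bc = (-0.9938)(0) − (0)(0.1109) = 0, so the state is separable.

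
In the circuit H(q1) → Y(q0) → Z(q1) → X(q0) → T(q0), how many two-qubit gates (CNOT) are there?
0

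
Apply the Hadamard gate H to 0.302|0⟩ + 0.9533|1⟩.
0.8876|0⟩ - 0.4605|1⟩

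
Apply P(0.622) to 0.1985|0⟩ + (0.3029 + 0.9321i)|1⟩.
0.1985|0⟩ + (-0.2969 + 0.934i)|1⟩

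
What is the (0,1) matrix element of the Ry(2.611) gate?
-0.965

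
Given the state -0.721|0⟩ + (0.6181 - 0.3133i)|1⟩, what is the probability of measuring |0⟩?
0.5198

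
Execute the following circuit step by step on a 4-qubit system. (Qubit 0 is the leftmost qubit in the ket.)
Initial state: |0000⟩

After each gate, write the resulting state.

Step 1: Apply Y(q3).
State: i|0001⟩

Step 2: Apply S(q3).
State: -|0001⟩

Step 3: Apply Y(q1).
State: -i|0101⟩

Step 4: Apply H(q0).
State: -(1/√2)i|0101⟩ - (1/√2)i|1101⟩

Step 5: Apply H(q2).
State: -(1/2)i|0101⟩ - (1/2)i|0111⟩ - (1/2)i|1101⟩ - (1/2)i|1111⟩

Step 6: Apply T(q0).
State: -(1/2)i|0101⟩ - (1/2)i|0111⟩ + (1/√8 - (1/√8)i)|1101⟩ + (1/√8 - (1/√8)i)|1111⟩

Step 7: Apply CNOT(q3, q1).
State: -(1/2)i|0001⟩ - (1/2)i|0011⟩ + (1/√8 - (1/√8)i)|1001⟩ + (1/√8 - (1/√8)i)|1011⟩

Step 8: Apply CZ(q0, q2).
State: -(1/2)i|0001⟩ - (1/2)i|0011⟩ + (1/√8 - (1/√8)i)|1001⟩ + (-1/√8 + (1/√8)i)|1011⟩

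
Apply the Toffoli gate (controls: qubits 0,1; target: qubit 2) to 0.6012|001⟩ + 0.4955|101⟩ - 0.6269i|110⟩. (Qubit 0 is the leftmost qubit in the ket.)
0.6012|001⟩ + 0.4955|101⟩ - 0.6269i|111⟩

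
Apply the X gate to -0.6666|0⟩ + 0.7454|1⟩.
0.7454|0⟩ - 0.6666|1⟩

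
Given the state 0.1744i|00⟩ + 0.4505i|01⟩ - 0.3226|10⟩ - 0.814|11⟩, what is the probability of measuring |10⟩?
0.1041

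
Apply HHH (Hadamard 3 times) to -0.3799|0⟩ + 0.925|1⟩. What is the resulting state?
0.3854|0⟩ - 0.9227|1⟩

H² = I, so H^3 = H: a single Hadamard. With (a, b) = (-0.3799, 0.925), H gives ((a + b)/√2, (a − b)/√2) = (0.3854, -0.9227).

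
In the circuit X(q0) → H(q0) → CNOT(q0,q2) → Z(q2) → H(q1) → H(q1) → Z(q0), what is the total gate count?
7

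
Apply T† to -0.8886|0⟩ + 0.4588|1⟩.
-0.8886|0⟩ + (0.3244 - 0.3244i)|1⟩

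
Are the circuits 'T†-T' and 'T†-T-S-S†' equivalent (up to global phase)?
Yes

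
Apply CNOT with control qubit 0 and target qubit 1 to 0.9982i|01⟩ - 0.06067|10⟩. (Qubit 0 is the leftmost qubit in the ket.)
0.9982i|01⟩ - 0.06067|11⟩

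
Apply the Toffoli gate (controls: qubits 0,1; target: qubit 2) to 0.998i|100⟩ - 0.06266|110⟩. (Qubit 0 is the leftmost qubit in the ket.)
0.998i|100⟩ - 0.06266|111⟩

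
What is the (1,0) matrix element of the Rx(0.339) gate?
-0.1687i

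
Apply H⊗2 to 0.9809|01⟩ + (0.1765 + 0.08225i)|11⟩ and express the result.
(0.5787 + 0.04113i)|00⟩ + (-0.5787 - 0.04113i)|01⟩ + (0.4022 - 0.04113i)|10⟩ + (-0.4022 + 0.04113i)|11⟩

H⊗2 gives amp(|y⟩) = (1/2) Σ_x (−1)^(x·y) amp(|x⟩), where x·y is the number of positions in which both x and y have a 1.
|00⟩: (0.9809 + (0.1765 + 0.08225i))/2 = (0.5787 + 0.04113i)
|01⟩: (-0.9809 - (0.1765 + 0.08225i))/2 = (-0.5787 - 0.04113i)
|10⟩: (0.9809 - (0.1765 + 0.08225i))/2 = (0.4022 - 0.04113i)
|11⟩: (-0.9809 + (0.1765 + 0.08225i))/2 = (-0.4022 + 0.04113i)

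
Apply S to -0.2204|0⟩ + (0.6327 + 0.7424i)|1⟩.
-0.2204|0⟩ + (-0.7424 + 0.6327i)|1⟩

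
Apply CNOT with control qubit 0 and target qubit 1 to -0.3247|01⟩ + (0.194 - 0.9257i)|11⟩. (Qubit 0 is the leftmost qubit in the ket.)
-0.3247|01⟩ + (0.194 - 0.9257i)|10⟩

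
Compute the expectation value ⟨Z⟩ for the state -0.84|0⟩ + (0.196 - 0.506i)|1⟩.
0.4111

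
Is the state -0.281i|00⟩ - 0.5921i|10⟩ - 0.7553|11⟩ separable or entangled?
Entangled

Writing the state as a|00⟩ + b|01⟩ + c|10⟩ + d|11⟩, it is a product state iff ad − bc = 0.
Here (a, b, c, d) = (-0.281i, 0, -0.5921i, -0.7553): ad − bc = (-0.281i)(-0.7553) − (0)(-0.5921i) = 0.2122i ≠ 0, so the state is entangled.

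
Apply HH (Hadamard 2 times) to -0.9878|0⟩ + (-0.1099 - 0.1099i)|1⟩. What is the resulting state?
-0.9878|0⟩ + (-0.1099 - 0.1099i)|1⟩

H² = I, so an even number of Hadamards cancels: H^2 = I and the state is unchanged.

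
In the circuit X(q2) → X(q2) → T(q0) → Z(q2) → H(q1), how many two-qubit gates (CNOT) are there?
0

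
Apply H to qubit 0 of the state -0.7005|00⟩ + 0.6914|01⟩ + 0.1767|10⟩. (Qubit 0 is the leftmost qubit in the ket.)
-0.3704|00⟩ + 0.4889|01⟩ - 0.6203|10⟩ + 0.4889|11⟩

H on qubit 0 mixes each pair of kets that differ only in qubit 0: amplitudes (a, b) of (|…0…⟩, |…1…⟩) become ((a + b)/√2, (a − b)/√2). Kets absent from the input have amplitude 0.
(|00⟩, |10⟩): (a, b) = (-0.7005, 0.1767) → (-0.3704, -0.6203)
(|01⟩, |11⟩): (a, b) = (0.6914, 0) → (0.4889, 0.4889)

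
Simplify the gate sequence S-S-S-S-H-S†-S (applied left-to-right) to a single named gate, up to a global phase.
H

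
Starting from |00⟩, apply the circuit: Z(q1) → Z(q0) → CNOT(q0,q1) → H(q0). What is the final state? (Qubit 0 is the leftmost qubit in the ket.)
1/√2|00⟩ + 1/√2|10⟩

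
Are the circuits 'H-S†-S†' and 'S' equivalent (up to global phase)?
No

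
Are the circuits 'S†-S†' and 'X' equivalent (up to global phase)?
No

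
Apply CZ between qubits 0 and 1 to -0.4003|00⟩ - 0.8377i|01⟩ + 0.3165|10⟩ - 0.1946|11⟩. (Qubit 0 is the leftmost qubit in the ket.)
-0.4003|00⟩ - 0.8377i|01⟩ + 0.3165|10⟩ + 0.1946|11⟩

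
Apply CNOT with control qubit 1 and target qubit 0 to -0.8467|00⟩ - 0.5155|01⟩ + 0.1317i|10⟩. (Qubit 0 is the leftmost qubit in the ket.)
-0.8467|00⟩ + 0.1317i|10⟩ - 0.5155|11⟩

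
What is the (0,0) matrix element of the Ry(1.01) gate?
0.8752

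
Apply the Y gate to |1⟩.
-i|0⟩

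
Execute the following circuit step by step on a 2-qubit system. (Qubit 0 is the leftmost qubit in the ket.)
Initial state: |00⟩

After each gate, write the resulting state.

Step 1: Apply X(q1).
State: |01⟩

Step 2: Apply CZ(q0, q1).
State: |01⟩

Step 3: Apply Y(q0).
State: i|11⟩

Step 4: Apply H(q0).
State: (1/√2)i|01⟩ - (1/√2)i|11⟩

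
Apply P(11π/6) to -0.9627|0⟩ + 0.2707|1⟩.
-0.9627|0⟩ + (0.2344 - 0.1354i)|1⟩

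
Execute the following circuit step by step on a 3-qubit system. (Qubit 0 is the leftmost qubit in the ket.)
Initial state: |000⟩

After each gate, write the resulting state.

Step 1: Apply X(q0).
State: |100⟩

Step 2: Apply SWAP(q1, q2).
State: |100⟩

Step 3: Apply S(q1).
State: |100⟩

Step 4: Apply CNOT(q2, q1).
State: |100⟩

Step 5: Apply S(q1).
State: |100⟩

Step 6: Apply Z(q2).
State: |100⟩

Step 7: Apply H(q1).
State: 1/√2|100⟩ + 1/√2|110⟩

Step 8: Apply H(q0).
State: 1/2|000⟩ + 1/2|010⟩ - 1/2|100⟩ - 1/2|110⟩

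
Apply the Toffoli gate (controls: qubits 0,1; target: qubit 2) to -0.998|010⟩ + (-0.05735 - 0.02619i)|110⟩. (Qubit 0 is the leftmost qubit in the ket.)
-0.998|010⟩ + (-0.05735 - 0.02619i)|111⟩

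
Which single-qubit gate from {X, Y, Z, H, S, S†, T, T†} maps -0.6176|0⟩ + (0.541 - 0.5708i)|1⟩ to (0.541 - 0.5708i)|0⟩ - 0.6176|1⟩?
X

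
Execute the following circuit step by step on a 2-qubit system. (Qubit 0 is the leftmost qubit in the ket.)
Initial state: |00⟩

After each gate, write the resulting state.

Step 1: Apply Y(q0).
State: i|10⟩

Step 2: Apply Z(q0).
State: -i|10⟩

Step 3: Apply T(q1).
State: -i|10⟩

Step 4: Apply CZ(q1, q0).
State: -i|10⟩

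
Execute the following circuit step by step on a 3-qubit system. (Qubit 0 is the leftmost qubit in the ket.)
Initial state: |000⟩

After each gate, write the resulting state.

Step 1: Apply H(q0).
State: 1/√2|000⟩ + 1/√2|100⟩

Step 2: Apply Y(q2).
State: (1/√2)i|001⟩ + (1/√2)i|101⟩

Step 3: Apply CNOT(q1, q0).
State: (1/√2)i|001⟩ + (1/√2)i|101⟩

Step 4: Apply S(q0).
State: (1/√2)i|001⟩ - 1/√2|101⟩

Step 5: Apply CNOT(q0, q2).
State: (1/√2)i|001⟩ - 1/√2|100⟩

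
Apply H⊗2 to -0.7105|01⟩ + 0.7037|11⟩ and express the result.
-0.0034|00⟩ + 0.0034|01⟩ - 0.7071|10⟩ + 0.7071|11⟩

H⊗2 gives amp(|y⟩) = (1/2) Σ_x (−1)^(x·y) amp(|x⟩), where x·y is the number of positions in which both x and y have a 1.
|00⟩: (-0.7105 + 0.7037)/2 = -0.0034
|01⟩: (0.7105 - 0.7037)/2 = 0.0034
|10⟩: (-0.7105 - 0.7037)/2 = -0.7071
|11⟩: (0.7105 + 0.7037)/2 = 0.7071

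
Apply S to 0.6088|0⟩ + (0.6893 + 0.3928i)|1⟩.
0.6088|0⟩ + (-0.3928 + 0.6893i)|1⟩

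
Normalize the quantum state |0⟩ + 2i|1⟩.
1/√5|0⟩ + 0.8944i|1⟩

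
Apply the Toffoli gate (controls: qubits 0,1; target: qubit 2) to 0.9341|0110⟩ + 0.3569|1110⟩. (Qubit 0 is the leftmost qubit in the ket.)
0.9341|0110⟩ + 0.3569|1100⟩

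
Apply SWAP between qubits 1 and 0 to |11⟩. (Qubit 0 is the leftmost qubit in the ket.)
|11⟩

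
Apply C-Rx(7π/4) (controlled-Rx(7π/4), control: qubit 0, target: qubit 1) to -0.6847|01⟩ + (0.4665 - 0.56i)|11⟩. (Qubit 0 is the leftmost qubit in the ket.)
-0.6847|01⟩ + (-0.2143 - 0.1785i)|10⟩ + (-0.431 + 0.5174i)|11⟩

C-Rx(7π/4) leaves the control-|0⟩ kets |00⟩, |01⟩ unchanged and applies Rx(7π/4) to qubit 1 on the control-|1⟩ pair (|10⟩, |11⟩).
Rx(7π/4) = [[cos(θ/2), −i·sin(θ/2)], [−i·sin(θ/2), cos(θ/2)]]; θ = 7π/4, cos(θ/2) ≈ -0.92388, sin(θ/2) ≈ 0.382683.
With a = amp(|10⟩) = 0 and b = amp(|11⟩) = (0.4665 - 0.56i):
new amp(|10⟩) = (-0.92388)·a + (-0.382683i)·b = (-0.2143 - 0.1785i)
new amp(|11⟩) = (-0.382683i)·a + (-0.92388)·b = (-0.431 + 0.5174i)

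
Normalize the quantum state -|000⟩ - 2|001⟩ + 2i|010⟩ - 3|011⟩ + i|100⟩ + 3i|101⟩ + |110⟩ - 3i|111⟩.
-0.1622|000⟩ - 0.3244|001⟩ + 0.3244i|010⟩ - 0.4867|011⟩ + 0.1622i|100⟩ + 0.4867i|101⟩ + 0.1622|110⟩ - 0.4867i|111⟩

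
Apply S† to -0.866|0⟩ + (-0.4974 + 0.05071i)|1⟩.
-0.866|0⟩ + (0.05071 + 0.4974i)|1⟩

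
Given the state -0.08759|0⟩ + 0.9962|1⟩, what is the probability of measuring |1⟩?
0.9924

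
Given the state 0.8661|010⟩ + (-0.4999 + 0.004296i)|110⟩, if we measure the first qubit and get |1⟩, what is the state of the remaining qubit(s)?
(-1 + 0.008593i)|10⟩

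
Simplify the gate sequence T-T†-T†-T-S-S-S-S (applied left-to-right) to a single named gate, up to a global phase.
I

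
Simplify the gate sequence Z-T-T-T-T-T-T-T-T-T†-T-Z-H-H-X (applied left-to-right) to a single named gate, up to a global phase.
X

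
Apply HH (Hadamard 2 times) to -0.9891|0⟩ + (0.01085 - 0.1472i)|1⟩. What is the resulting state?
-0.9891|0⟩ + (0.01085 - 0.1472i)|1⟩

H² = I, so an even number of Hadamards cancels: H^2 = I and the state is unchanged.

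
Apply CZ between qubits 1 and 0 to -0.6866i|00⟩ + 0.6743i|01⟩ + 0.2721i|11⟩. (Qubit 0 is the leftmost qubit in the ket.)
-0.6866i|00⟩ + 0.6743i|01⟩ - 0.2721i|11⟩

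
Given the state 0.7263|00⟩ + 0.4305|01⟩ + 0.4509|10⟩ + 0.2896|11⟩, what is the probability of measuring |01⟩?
0.1853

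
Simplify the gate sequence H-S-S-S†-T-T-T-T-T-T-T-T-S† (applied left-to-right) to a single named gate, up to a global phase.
H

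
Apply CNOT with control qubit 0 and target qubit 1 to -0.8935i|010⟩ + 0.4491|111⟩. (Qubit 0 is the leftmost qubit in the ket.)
-0.8935i|010⟩ + 0.4491|101⟩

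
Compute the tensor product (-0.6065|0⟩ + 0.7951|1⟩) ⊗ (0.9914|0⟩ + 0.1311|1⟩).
-0.6013|00⟩ - 0.07951|01⟩ + 0.7883|10⟩ + 0.1042|11⟩

amp(|b₁b₂…⟩) = product of the factor amplitudes for bits b₁, b₂, …; only kets whose every factor amplitude is nonzero survive.
|00⟩: (-0.6065)(0.9914) = -0.6013
|01⟩: (-0.6065)(0.1311) = -0.07951
|10⟩: (0.7951)(0.9914) = 0.7883
|11⟩: (0.7951)(0.1311) = 0.1042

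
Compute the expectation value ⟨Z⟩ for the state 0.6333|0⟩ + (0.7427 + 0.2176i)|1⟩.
-0.1979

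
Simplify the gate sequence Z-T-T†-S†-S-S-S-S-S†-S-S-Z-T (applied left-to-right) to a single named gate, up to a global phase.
T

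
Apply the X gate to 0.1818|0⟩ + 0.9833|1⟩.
0.9833|0⟩ + 0.1818|1⟩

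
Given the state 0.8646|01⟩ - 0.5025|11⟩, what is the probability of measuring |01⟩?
0.7475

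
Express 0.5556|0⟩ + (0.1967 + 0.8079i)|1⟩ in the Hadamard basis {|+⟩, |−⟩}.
(0.532 + 0.5713i)|+⟩ + (0.2538 - 0.5713i)|−⟩

With |ψ⟩ = α|0⟩ + β|1⟩, the Hadamard-basis coefficients are ⟨+|ψ⟩ = (α + β)/√2 and ⟨−|ψ⟩ = (α − β)/√2.
Here α = 0.5556, β = (0.1967 + 0.8079i): (α + β)/√2 = (0.532 + 0.5713i), (α − β)/√2 = (0.2538 - 0.5713i).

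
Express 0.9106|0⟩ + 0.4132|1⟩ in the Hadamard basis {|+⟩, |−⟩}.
0.9361|+⟩ + 0.3517|−⟩

With |ψ⟩ = α|0⟩ + β|1⟩, the Hadamard-basis coefficients are ⟨+|ψ⟩ = (α + β)/√2 and ⟨−|ψ⟩ = (α − β)/√2.
Here α = 0.9106, β = 0.4132: (α + β)/√2 = 0.9361, (α − β)/√2 = 0.3517.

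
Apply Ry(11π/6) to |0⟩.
-0.9659|0⟩ + 0.2588|1⟩

Ry(11π/6) = [[cos(θ/2), −sin(θ/2)], [sin(θ/2), cos(θ/2)]]; θ = 11π/6, cos(θ/2) ≈ -0.965926, sin(θ/2) ≈ 0.258819.
With a = amp(|0⟩) = 1 and b = amp(|1⟩) = 0:
new amp(|0⟩) = (-0.965926)·a + (-0.258819)·b = -0.9659
new amp(|1⟩) = (0.258819)·a + (-0.965926)·b = 0.2588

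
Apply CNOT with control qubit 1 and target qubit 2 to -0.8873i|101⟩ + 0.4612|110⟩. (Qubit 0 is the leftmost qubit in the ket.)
-0.8873i|101⟩ + 0.4612|111⟩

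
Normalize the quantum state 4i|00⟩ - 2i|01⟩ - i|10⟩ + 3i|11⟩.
0.7303i|00⟩ - 0.3651i|01⟩ - 0.1826i|10⟩ + 0.5477i|11⟩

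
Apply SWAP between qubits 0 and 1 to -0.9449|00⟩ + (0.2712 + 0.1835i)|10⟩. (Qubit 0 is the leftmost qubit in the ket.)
-0.9449|00⟩ + (0.2712 + 0.1835i)|01⟩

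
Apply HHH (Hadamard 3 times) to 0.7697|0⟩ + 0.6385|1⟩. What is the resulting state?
0.9957|0⟩ + 0.09277|1⟩

H² = I, so H^3 = H: a single Hadamard. With (a, b) = (0.7697, 0.6385), H gives ((a + b)/√2, (a − b)/√2) = (0.9957, 0.09277).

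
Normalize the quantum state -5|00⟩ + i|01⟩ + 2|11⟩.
-0.9129|00⟩ + 0.1826i|01⟩ + 0.3651|11⟩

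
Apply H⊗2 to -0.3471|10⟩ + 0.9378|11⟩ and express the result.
0.2954|00⟩ - 0.6425|01⟩ - 0.2954|10⟩ + 0.6425|11⟩

H⊗2 gives amp(|y⟩) = (1/2) Σ_x (−1)^(x·y) amp(|x⟩), where x·y is the number of positions in which both x and y have a 1.
|00⟩: (-0.3471 + 0.9378)/2 = 0.2954
|01⟩: (-0.3471 - 0.9378)/2 = -0.6425
|10⟩: (0.3471 - 0.9378)/2 = -0.2954
|11⟩: (0.3471 + 0.9378)/2 = 0.6425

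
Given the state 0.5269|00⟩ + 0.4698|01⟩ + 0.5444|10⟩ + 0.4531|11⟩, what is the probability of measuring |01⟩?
0.2207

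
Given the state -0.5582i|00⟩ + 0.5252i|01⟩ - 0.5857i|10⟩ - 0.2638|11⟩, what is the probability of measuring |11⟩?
0.06959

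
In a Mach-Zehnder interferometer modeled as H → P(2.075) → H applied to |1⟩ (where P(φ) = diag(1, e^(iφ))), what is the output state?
(0.7416 - 0.4378i)|0⟩ + (0.2584 + 0.4378i)|1⟩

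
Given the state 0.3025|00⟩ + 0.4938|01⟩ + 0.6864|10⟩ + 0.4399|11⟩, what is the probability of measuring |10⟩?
0.4711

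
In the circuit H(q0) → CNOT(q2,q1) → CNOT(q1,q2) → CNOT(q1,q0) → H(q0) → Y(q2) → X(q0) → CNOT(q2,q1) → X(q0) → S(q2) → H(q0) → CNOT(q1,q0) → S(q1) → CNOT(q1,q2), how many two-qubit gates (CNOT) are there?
6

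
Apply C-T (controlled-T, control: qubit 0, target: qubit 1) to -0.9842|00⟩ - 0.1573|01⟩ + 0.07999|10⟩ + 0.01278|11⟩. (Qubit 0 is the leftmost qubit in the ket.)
-0.9842|00⟩ - 0.1573|01⟩ + 0.07999|10⟩ + (0.009037 + 0.009037i)|11⟩

C-T leaves the control-|0⟩ kets |00⟩, |01⟩ unchanged and applies T to qubit 1 on the control-|1⟩ pair (|10⟩, |11⟩).
T = [[1, 0], [0, (1/√2 + (1/√2)i)]].
With a = amp(|10⟩) = 0.07999 and b = amp(|11⟩) = 0.01278:
new amp(|10⟩) = (1)·a = 0.07999
new amp(|11⟩) = (1/√2 + (1/√2)i)·b = (0.009037 + 0.009037i)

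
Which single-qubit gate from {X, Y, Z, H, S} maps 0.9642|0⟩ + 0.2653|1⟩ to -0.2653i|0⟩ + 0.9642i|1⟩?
Y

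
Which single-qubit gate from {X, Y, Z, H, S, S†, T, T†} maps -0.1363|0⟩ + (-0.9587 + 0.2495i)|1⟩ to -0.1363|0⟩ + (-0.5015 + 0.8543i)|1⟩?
T†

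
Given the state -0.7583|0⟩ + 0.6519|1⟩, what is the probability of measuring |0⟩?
0.575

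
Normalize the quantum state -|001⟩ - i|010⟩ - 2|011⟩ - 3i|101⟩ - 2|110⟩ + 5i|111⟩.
-0.1508|001⟩ - 0.1508i|010⟩ - 0.3015|011⟩ - 0.4523i|101⟩ - 0.3015|110⟩ + 0.7538i|111⟩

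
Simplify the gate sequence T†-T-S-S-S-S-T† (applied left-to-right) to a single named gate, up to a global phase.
T†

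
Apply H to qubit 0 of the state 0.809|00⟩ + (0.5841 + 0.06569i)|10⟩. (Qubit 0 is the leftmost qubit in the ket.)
(0.9851 + 0.04645i)|00⟩ + (0.159 - 0.04645i)|10⟩

H on qubit 0 mixes each pair of kets that differ only in qubit 0: amplitudes (a, b) of (|…0…⟩, |…1…⟩) become ((a + b)/√2, (a − b)/√2). Kets absent from the input have amplitude 0.
(|00⟩, |10⟩): (a, b) = (0.809, (0.5841 + 0.06569i)) → ((0.9851 + 0.04645i), (0.159 - 0.04645i))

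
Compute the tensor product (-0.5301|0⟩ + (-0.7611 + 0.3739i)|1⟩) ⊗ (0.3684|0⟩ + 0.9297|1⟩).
-0.1953|00⟩ - 0.4928|01⟩ + (-0.2804 + 0.1377i)|10⟩ + (-0.7076 + 0.3476i)|11⟩

amp(|b₁b₂…⟩) = product of the factor amplitudes for bits b₁, b₂, …; only kets whose every factor amplitude is nonzero survive.
|00⟩: (-0.5301)(0.3684) = -0.1953
|01⟩: (-0.5301)(0.9297) = -0.4928
|10⟩: (-0.7611 + 0.3739i)(0.3684) = (-0.2804 + 0.1377i)
|11⟩: (-0.7611 + 0.3739i)(0.9297) = (-0.7076 + 0.3476i)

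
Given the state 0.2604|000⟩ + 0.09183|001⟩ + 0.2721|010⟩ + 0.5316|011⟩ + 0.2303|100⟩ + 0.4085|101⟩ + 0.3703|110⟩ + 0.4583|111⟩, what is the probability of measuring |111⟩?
0.21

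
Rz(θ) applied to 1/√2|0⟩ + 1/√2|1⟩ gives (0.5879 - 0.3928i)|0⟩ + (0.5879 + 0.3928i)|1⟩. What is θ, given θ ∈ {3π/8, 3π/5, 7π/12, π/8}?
3π/8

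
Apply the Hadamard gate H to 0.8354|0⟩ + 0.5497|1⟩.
0.9794|0⟩ + 0.202|1⟩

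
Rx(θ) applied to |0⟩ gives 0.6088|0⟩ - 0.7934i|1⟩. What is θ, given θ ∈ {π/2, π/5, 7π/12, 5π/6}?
7π/12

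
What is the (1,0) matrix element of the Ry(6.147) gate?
0.06804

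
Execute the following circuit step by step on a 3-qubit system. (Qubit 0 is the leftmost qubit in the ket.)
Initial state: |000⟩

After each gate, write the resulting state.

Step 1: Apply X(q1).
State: |010⟩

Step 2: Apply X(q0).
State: |110⟩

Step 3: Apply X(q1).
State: |100⟩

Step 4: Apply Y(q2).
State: i|101⟩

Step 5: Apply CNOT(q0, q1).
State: i|111⟩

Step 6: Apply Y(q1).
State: |101⟩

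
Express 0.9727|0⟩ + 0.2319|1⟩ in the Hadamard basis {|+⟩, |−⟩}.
0.8518|+⟩ + 0.5238|−⟩

With |ψ⟩ = α|0⟩ + β|1⟩, the Hadamard-basis coefficients are ⟨+|ψ⟩ = (α + β)/√2 and ⟨−|ψ⟩ = (α − β)/√2.
Here α = 0.9727, β = 0.2319: (α + β)/√2 = 0.8518, (α − β)/√2 = 0.5238.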